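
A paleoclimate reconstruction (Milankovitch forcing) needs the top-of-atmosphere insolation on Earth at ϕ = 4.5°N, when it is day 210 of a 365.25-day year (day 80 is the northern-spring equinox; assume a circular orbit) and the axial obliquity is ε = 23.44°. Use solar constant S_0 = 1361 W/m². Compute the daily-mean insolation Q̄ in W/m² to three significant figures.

Solar longitude: L_s = 360° × (210 − 80)/365.25 = 128.131°.
sin δ = sin 23.44° × sin 128.131° = 0.31290, so δ = +18.234°.
cos h₀ = −tan(+4.5°) tan(+18.234°) = -0.0259, h₀ = 1.5967 rad.
Bracket: h₀ sin ϕ sin δ + cos ϕ cos δ sin h₀ = 1.5967×0.07846×0.31290 + 0.99692×0.94979×0.99966 = 0.039199 + 0.946543 = 0.985742.
Q̄ = (S_0/π) × [bracket] = (1361/π) × 0.985742 = 427.0 W/m².

Q̄ ≈ 427 W/m²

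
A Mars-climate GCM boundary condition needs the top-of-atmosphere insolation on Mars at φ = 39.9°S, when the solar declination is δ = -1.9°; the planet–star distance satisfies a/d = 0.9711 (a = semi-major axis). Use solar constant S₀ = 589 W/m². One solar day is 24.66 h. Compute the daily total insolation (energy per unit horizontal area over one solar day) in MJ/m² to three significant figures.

cos H₀ = −tan(-39.9°) tan(-1.900°) = -0.0277, H₀ = 1.5985 rad.
Bracket: H₀ sin φ sin δ + cos φ cos δ sin H₀ = 1.5985×-0.64145×-0.03316 + 0.76717×0.99945×0.99962 = 0.034001 + 0.766457 = 0.800458.
Inverse-square distance factor (a/d)² = 0.9711² = 0.943035.
Q̄ = (S₀/π) × 0.943035 × [bracket] = (589/π) × 0.943035 × 0.800458 = 141.52 W/m².
Daily total = Q̄ × 24.66 h × 3600 s/h = 141.52 × 24.66 × 3600 / 10⁶ = 12.56 MJ/m².

12.6 MJ/m²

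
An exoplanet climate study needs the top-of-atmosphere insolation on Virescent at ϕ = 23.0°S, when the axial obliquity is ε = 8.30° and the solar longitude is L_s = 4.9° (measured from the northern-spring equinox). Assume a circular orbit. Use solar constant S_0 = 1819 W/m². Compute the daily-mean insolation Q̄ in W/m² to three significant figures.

Solar declination: sin δ = sin ε · sin L_s = sin 8.30° × sin 4.9° = 0.01233, so δ = +0.707°.
cos h₀ = −tan(-23.0°) tan(+0.707°) = 0.0052, h₀ = 1.5656 rad.
Bracket: h₀ sin ϕ sin δ + cos ϕ cos δ sin h₀ = 1.5656×-0.39073×0.01233 + 0.92050×0.99992×0.99999 = -0.007543 + 0.920417 = 0.912874.
Q̄ = (S_0/π) × [bracket] = (1819/π) × 0.912874 = 528.6 W/m².

Q̄ ≈ 529 W/m²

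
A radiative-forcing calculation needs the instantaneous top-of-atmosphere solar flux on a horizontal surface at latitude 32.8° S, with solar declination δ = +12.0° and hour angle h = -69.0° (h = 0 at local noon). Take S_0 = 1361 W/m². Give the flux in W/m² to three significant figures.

cos θ_z = sin ϕ sin δ + cos ϕ cos δ cos h = -0.112627 + 0.294649 = 0.182022.
Flux = S_0 · cos θ_z = 1361 × 0.182022 = 247.7 W/m².

248 W/m²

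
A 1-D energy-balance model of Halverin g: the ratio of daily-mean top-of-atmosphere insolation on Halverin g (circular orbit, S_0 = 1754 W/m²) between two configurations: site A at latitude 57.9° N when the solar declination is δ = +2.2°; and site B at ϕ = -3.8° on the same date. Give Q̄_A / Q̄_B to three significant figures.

— Configuration A (ϕ=+57.9°):
cos h₀ = −tan(+57.9°) tan(+2.200°) = -0.0612, h₀ = 1.6321 rad.
Bracket: h₀ sin ϕ sin δ + cos ϕ cos δ sin h₀ = 1.6321×0.84712×0.03839 + 0.53140×0.99926×0.99812 = 0.053077 + 0.530008 = 0.583085.
Q̄ = (S_0/π) × [bracket] = (1754/π) × 0.583085 = 325.55 W/m².
— Configuration B (ϕ=-3.8°):
cos h₀ = −tan(-3.8°) tan(+2.200°) = 0.0026, h₀ = 1.5682 rad.
Bracket: h₀ sin ϕ sin δ + cos ϕ cos δ sin h₀ = 1.5682×-0.06627×0.03839 + 0.99780×0.99926×1.00000 = -0.003990 + 0.997062 = 0.993072.
Q̄ = (S_0/π) × [bracket] = (1754/π) × 0.993072 = 554.45 W/m².
Ratio Q̄_A / Q̄_B = 325.55 / 554.45 = 0.5872.

Q̄_A / Q̄_B ≈ 0.587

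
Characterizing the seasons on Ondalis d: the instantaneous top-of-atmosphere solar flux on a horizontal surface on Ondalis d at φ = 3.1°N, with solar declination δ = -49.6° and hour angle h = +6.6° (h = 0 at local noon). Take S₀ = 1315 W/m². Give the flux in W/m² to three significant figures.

cos θ_z = sin φ sin δ + cos φ cos δ cos h = -0.041183 + 0.642883 = 0.601700.
Flux = S₀ · cos θ_z = 1315 × 0.601700 = 791.2 W/m².

791 W/m²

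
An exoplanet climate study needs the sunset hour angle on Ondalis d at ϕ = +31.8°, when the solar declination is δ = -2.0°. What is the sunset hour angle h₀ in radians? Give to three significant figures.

cos h₀ = −tan ϕ · tan δ = −tan(+31.8°) × tan(-2.000°) = 0.0217, so h₀ = 1.5491 rad = 88.76°.

h₀ = 1.55 rad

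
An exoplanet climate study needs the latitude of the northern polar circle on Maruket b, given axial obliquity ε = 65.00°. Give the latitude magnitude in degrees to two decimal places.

The polar circle is the lowest latitude that experiences at least one full rotation of continuous daylight at the northern-summer solstice; it lies at |φ| = 90° − ε = 90° − 65.00° = 25.00°.

25.00°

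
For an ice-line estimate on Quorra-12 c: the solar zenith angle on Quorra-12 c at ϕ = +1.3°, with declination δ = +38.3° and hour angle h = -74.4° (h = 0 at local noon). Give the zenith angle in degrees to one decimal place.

cos θ_z = sin ϕ sin δ + cos ϕ cos δ cos h = 0.014061 + 0.210988 = 0.225049.
θ_z = arccos(0.225049) = 77.0°.

θ_z = 77.0°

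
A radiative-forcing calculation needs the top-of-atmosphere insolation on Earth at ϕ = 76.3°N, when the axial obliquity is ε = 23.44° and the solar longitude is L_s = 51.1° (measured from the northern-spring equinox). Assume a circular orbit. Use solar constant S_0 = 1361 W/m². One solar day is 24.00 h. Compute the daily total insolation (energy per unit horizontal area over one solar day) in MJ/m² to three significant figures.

35.4 MJ/m²

Solar declination: sin δ = sin ε · sin L_s = sin 23.44° × sin 51.1° = 0.30958, so δ = +18.034°.
cos h₀ = −tan(+76.3°) tan(+18.034°) = -1.3355 ≤ −1 ⇒ polar day, h₀ = π.
Bracket: h₀ sin ϕ sin δ + cos ϕ cos δ sin h₀ = 3.1416×0.97155×0.30958 + 0.23684×0.95087×0.00000 = 0.944907 + 0.000000 = 0.944907.
Q̄ = (S_0/π) × [bracket] = (1361/π) × 0.944907 = 409.35 W/m².
Daily total = Q̄ × 24.00 h × 3600 s/h = 409.35 × 24.00 × 3600 / 10⁶ = 35.37 MJ/m².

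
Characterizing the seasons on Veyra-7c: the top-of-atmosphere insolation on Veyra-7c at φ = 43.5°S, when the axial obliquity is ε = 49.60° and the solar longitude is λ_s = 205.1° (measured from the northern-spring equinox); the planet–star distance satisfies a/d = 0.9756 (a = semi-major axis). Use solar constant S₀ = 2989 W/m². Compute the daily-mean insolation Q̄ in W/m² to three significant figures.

Solar declination: sin δ = sin ε · sin λ_s = sin 49.60° × sin 205.1° = -0.32304, so δ = -18.847°.
cos H₀ = −tan(-43.5°) tan(-18.847°) = -0.3239, H₀ = 1.9007 rad.
Bracket: H₀ sin φ sin δ + cos φ cos δ sin H₀ = 1.9007×-0.68835×-0.32304 + 0.72537×0.94638×0.94608 = 0.422648 + 0.649461 = 1.072109.
Inverse-square distance factor (a/d)² = 0.9756² = 0.951795.
Q̄ = (S₀/π) × 0.951795 × [bracket] = (2989/π) × 0.951795 × 1.072109 = 970.9 W/m².

Q̄ ≈ 971 W/m²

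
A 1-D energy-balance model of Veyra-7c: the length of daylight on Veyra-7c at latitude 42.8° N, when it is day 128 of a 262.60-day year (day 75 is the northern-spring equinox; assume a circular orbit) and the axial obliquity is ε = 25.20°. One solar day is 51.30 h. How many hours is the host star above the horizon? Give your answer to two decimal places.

Solar longitude: λ_s = 360° × (128 − 75)/262.60 = 72.658°.
sin δ = sin 25.20° × sin 72.658° = 0.40642, so δ = +23.980°.
cos H₀ = −tan φ · tan δ = −tan(+42.8°) × tan(+23.980°) = -0.4119, so H₀ = 1.9953 rad = 114.32°.
Daylight = 2H₀/(2π) × 51.30 h = (1.9953/π) × 51.30 = 32.58 h.

32.58 h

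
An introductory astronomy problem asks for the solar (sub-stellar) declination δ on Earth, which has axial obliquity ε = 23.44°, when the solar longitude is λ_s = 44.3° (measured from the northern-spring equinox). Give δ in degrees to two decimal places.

sin δ = sin ε · sin λ_s = sin 23.44° × sin 44.3° = 0.277822.
δ = arcsin(0.277822) = +16.13°.

δ = +16.13°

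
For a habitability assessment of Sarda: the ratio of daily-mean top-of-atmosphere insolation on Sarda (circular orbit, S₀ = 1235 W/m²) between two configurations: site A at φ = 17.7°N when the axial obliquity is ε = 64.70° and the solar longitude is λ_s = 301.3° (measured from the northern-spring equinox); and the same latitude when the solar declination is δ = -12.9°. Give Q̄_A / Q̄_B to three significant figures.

— Configuration A (φ=+17.7°):
Solar declination: sin δ = sin ε · sin λ_s = sin 64.70° × sin 301.3° = -0.77250, so δ = -50.579°.
cos H₀ = −tan(+17.7°) tan(-50.579°) = 0.3882, H₀ = 1.1721 rad.
Bracket: H₀ sin φ sin δ + cos φ cos δ sin H₀ = 1.1721×0.30403×-0.77250 + 0.95266×0.63501×0.92156 = -0.275283 + 0.557496 = 0.282213.
Q̄ = (S₀/π) × [bracket] = (1235/π) × 0.282213 = 110.94 W/m².
— Configuration B (φ=+17.7°):
cos H₀ = −tan(+17.7°) tan(-12.900°) = 0.0731, H₀ = 1.4976 rad.
Bracket: H₀ sin φ sin δ + cos φ cos δ sin H₀ = 1.4976×0.30403×-0.22325 + 0.95266×0.97476×0.99733 = -0.101649 + 0.926135 = 0.824486.
Q̄ = (S₀/π) × [bracket] = (1235/π) × 0.824486 = 324.12 W/m².
Ratio Q̄_A / Q̄_B = 110.94 / 324.12 = 0.3423.

Q̄_A / Q̄_B ≈ 0.342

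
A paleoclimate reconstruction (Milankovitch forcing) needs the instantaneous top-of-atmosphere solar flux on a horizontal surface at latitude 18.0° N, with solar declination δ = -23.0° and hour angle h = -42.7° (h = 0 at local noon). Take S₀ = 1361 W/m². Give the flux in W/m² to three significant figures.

cos θ_z = sin φ sin δ + cos φ cos δ cos h = -0.120743 + 0.643383 = 0.522640.
Flux = S₀ · cos θ_z = 1361 × 0.522640 = 711.3 W/m².

711 W/m²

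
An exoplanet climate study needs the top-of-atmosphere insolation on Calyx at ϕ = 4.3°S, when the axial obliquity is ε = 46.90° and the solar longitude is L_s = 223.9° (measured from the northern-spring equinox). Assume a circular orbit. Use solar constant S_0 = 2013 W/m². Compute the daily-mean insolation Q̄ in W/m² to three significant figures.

Solar declination: sin δ = sin ε · sin L_s = sin 46.90° × sin 223.9° = -0.50630, so δ = -30.417°.
cos h₀ = −tan(-4.3°) tan(-30.417°) = -0.0441, h₀ = 1.6150 rad.
Bracket: h₀ sin ϕ sin δ + cos ϕ cos δ sin h₀ = 1.6150×-0.07498×-0.50630 + 0.99719×0.86236×0.99903 = 0.061309 + 0.859103 = 0.920412.
Q̄ = (S_0/π) × [bracket] = (2013/π) × 0.920412 = 589.8 W/m².

Q̄ ≈ 590 W/m²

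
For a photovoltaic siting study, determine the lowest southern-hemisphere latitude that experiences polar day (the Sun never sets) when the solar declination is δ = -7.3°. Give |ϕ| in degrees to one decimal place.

|ϕ| = 82.7°

Polar day requires cos h₀ = −tan ϕ tan δ ≤ −1, i.e. tan ϕ tan δ ≥ 1.
The boundary is |tan ϕ| · |tan δ| = 1, so |ϕ| = 90° − |δ| = 90° − 7.3° = 82.7° in the southern hemisphere.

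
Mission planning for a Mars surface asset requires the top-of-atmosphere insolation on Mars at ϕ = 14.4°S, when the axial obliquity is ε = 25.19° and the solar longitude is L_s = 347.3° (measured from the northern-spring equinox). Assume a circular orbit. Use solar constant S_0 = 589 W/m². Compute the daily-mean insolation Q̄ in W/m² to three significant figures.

Q̄ ≈ 188 W/m²

Solar declination: sin δ = sin ε · sin L_s = sin 25.19° × sin 347.3° = -0.09357, so δ = -5.369°.
cos h₀ = −tan(-14.4°) tan(-5.369°) = -0.0241, h₀ = 1.5949 rad.
Bracket: h₀ sin ϕ sin δ + cos ϕ cos δ sin h₀ = 1.5949×-0.24869×-0.09357 + 0.96858×0.99561×0.99971 = 0.037113 + 0.964048 = 1.001161.
Q̄ = (S_0/π) × [bracket] = (589/π) × 1.001161 = 187.7 W/m².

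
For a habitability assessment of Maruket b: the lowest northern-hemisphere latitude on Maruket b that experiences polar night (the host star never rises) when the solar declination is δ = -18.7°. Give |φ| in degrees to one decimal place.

|φ| = 71.3°

Polar night requires cos H₀ = −tan φ tan δ ≥ 1, i.e. tan φ tan δ ≤ −1.
The boundary is |tan φ| · |tan δ| = 1, so |φ| = 90° − |δ| = 90° − 18.7° = 71.3° in the northern hemisphere.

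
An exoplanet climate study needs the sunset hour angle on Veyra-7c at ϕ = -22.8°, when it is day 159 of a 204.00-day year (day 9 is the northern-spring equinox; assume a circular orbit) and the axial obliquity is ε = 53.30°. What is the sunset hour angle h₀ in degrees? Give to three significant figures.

Solar longitude: L_s = 360° × (159 − 9)/204.00 = 264.706°.
sin δ = sin 53.30° × sin 264.706° = -0.79836, so δ = -52.973°.
cos h₀ = −tan ϕ · tan δ = −tan(-22.8°) × tan(-52.973°) = -0.5573, so h₀ = 2.1619 rad = 123.87°.

h₀ = 124°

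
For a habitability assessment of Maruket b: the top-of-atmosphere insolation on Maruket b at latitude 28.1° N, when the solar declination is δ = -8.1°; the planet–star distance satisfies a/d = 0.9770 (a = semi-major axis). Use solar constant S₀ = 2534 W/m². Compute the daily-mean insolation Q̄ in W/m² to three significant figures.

cos H₀ = −tan(+28.1°) tan(-8.100°) = 0.0760, H₀ = 1.4947 rad.
Bracket: H₀ sin φ sin δ + cos φ cos δ sin H₀ = 1.4947×0.47101×-0.14090 + 0.88213×0.99002×0.99711 = -0.099196 + 0.870802 = 0.771606.
Inverse-square distance factor (a/d)² = 0.9770² = 0.954529.
Q̄ = (S₀/π) × 0.954529 × [bracket] = (2534/π) × 0.954529 × 0.771606 = 594.1 W/m².

Q̄ ≈ 594 W/m²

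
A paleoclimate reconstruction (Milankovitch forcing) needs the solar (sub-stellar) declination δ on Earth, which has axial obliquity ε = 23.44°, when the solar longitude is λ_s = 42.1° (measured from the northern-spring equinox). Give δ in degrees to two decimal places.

δ = +15.47°

sin δ = sin ε · sin λ_s = sin 23.44° × sin 42.1° = 0.266688.
δ = arcsin(0.266688) = +15.47°.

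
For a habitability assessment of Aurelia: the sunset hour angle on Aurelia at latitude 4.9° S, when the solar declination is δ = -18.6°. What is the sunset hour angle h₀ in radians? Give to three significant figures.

cos h₀ = −tan ϕ · tan δ = −tan(-4.9°) × tan(-18.600°) = -0.0289, so h₀ = 1.5997 rad = 91.65°.

h₀ = 1.60 rad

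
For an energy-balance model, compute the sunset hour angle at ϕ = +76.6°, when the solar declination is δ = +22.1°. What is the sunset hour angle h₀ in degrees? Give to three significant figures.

h₀ = 180°

Sunrise equation: cos h₀ = −tan ϕ · tan δ = -1.7045 ≤ −1, so the Sun never sets (polar day) and h₀ = π.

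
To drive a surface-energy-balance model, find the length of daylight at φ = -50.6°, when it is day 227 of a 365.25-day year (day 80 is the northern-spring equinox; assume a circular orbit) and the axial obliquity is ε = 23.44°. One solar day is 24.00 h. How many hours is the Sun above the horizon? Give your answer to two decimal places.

9.78 h

Solar longitude: λ_s = 360° × (227 − 80)/365.25 = 144.887°.
sin δ = sin 23.44° × sin 144.887° = 0.22880, so δ = +13.227°.
cos H₀ = −tan φ · tan δ = −tan(-50.6°) × tan(+13.227°) = 0.2861, so H₀ = 1.2806 rad = 73.37°.
Daylight = 2H₀/(2π) × 24.00 h = (1.2806/π) × 24.00 = 9.78 h.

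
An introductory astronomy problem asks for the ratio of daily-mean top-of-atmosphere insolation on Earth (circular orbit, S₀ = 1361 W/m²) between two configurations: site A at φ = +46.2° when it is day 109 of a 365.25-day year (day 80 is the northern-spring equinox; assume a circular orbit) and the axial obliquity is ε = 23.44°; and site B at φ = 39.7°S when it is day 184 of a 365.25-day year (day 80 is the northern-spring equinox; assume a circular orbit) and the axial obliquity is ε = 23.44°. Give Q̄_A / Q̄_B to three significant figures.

— Configuration A (φ=+46.2°):
Solar longitude: λ_s = 360° × (109 − 80)/365.25 = 28.583°.
sin δ = sin 23.44° × sin 28.583° = 0.19032, so δ = +10.971°.
cos H₀ = −tan(+46.2°) tan(+10.971°) = -0.2022, H₀ = 1.7744 rad.
Bracket: H₀ sin φ sin δ + cos φ cos δ sin H₀ = 1.7744×0.72176×0.19032 + 0.69214×0.98172×0.97935 = 0.243741 + 0.665456 = 0.909197.
Q̄ = (S₀/π) × [bracket] = (1361/π) × 0.909197 = 393.88 W/m².
— Configuration B (φ=-39.7°):
Solar longitude: λ_s = 360° × (184 − 80)/365.25 = 102.505°.
sin δ = sin 23.44° × sin 102.505° = 0.38835, so δ = +22.852°.
cos H₀ = −tan(-39.7°) tan(+22.852°) = 0.3499, H₀ = 1.2134 rad.
Bracket: H₀ sin φ sin δ + cos φ cos δ sin H₀ = 1.2134×-0.63877×0.38835 + 0.76940×0.92151×0.93680 = -0.301004 + 0.664200 = 0.363196.
Q̄ = (S₀/π) × [bracket] = (1361/π) × 0.363196 = 157.34 W/m².
Ratio Q̄_A / Q̄_B = 393.88 / 157.34 = 2.503.

Q̄_A / Q̄_B ≈ 2.50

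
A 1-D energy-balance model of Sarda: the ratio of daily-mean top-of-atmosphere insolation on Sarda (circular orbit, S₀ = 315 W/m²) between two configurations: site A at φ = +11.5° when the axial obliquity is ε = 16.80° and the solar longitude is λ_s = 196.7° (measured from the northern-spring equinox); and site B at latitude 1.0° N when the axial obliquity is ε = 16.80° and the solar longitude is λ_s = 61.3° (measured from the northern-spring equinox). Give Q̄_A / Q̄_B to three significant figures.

Q̄_A / Q̄_B ≈ 0.976

— Configuration A (φ=+11.5°):
Solar declination: sin δ = sin ε · sin λ_s = sin 16.80° × sin 196.7° = -0.08306, so δ = -4.764°.
cos H₀ = −tan(+11.5°) tan(-4.764°) = 0.0170, H₀ = 1.5538 rad.
Bracket: H₀ sin φ sin δ + cos φ cos δ sin H₀ = 1.5538×0.19937×-0.08306 + 0.97992×0.99654×0.99986 = -0.025730 + 0.976393 = 0.950663.
Q̄ = (S₀/π) × [bracket] = (315/π) × 0.950663 = 95.321 W/m².
— Configuration B (φ=+1.0°):
Solar declination: sin δ = sin ε · sin λ_s = sin 16.80° × sin 61.3° = 0.25352, so δ = +14.686°.
cos H₀ = −tan(+1.0°) tan(+14.686°) = -0.0046, H₀ = 1.5754 rad.
Bracket: H₀ sin φ sin δ + cos φ cos δ sin H₀ = 1.5754×0.01745×0.25352 + 0.99985×0.96733×0.99999 = 0.006969 + 0.967175 = 0.974144.
Q̄ = (S₀/π) × [bracket] = (315/π) × 0.974144 = 97.675 W/m².
Ratio Q̄_A / Q̄_B = 95.321 / 97.675 = 0.9759.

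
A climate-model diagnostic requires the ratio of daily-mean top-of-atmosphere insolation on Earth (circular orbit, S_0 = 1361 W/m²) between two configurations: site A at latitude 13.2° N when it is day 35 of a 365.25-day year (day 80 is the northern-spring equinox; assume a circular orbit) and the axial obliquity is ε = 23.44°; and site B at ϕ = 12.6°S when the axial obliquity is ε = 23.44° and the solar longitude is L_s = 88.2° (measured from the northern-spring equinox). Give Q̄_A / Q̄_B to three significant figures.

— Configuration A (ϕ=+13.2°):
Solar longitude: L_s = 360° × (35 − 80)/365.25 = -44.353°, i.e. -44.353° + 360° = 315.647°.
sin δ = sin 23.44° × sin 315.647° = -0.27809, so δ = -16.146°.
cos h₀ = −tan(+13.2°) tan(-16.146°) = 0.0679, h₀ = 1.5028 rad.
Bracket: h₀ sin ϕ sin δ + cos ϕ cos δ sin h₀ = 1.5028×0.22835×-0.27809 + 0.97358×0.96056×0.99769 = -0.095431 + 0.933022 = 0.837591.
Q̄ = (S_0/π) × [bracket] = (1361/π) × 0.837591 = 362.86 W/m².
— Configuration B (ϕ=-12.6°):
Solar declination: sin δ = sin ε · sin L_s = sin 23.44° × sin 88.2° = 0.39759, so δ = +23.428°.
cos h₀ = −tan(-12.6°) tan(+23.428°) = 0.0969, h₀ = 1.4738 rad.
Bracket: h₀ sin ϕ sin δ + cos ϕ cos δ sin h₀ = 1.4738×-0.21814×0.39759 + 0.97592×0.91756×0.99530 = -0.127823 + 0.891256 = 0.763433.
Q̄ = (S_0/π) × [bracket] = (1361/π) × 0.763433 = 330.73 W/m².
Ratio Q̄_A / Q̄_B = 362.86 / 330.73 = 1.097.

Q̄_A / Q̄_B ≈ 1.10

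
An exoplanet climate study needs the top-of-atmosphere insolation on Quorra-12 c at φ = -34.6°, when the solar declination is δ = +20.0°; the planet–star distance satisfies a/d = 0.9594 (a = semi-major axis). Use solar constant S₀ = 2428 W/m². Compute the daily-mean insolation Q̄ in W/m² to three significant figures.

cos H₀ = −tan(-34.6°) tan(+20.000°) = 0.2511, H₀ = 1.3170 rad.
Bracket: H₀ sin φ sin δ + cos φ cos δ sin H₀ = 1.3170×-0.56784×0.34202 + 0.82314×0.93969×0.96796 = -0.255778 + 0.748714 = 0.492936.
Inverse-square distance factor (a/d)² = 0.9594² = 0.920448.
Q̄ = (S₀/π) × 0.920448 × [bracket] = (2428/π) × 0.920448 × 0.492936 = 350.7 W/m².

Q̄ ≈ 351 W/m²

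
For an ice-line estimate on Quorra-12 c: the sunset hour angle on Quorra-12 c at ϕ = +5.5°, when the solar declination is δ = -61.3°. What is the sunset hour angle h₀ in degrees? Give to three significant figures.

cos h₀ = −tan ϕ · tan δ = −tan(+5.5°) × tan(-61.300°) = 0.1759, so h₀ = 1.3940 rad = 79.87°.

h₀ = 79.9°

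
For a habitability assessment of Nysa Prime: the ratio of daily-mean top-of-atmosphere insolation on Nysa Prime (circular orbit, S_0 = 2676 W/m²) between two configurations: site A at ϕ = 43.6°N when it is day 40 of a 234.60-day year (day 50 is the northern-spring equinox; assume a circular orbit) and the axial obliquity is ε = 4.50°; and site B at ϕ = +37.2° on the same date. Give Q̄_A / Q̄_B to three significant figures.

Q̄_A / Q̄_B ≈ 0.903

— Configuration A (ϕ=+43.6°):
Solar longitude: L_s = 360° × (40 − 50)/234.60 = -15.345°, i.e. -15.345° + 360° = 344.655°.
sin δ = sin 4.50° × sin 344.655° = -0.02076, so δ = -1.190°.
cos h₀ = −tan(+43.6°) tan(-1.190°) = 0.0198, h₀ = 1.5510 rad.
Bracket: h₀ sin ϕ sin δ + cos ϕ cos δ sin h₀ = 1.5510×0.68962×-0.02076 + 0.72417×0.99978×0.99980 = -0.022205 + 0.723866 = 0.701661.
Q̄ = (S_0/π) × [bracket] = (2676/π) × 0.701661 = 597.67 W/m².
— Configuration B (ϕ=+37.2°):
cos h₀ = −tan(+37.2°) tan(-1.190°) = 0.0158, h₀ = 1.5550 rad.
Bracket: h₀ sin ϕ sin δ + cos ϕ cos δ sin h₀ = 1.5550×0.60460×-0.02076 + 0.79653×0.99978×0.99988 = -0.019518 + 0.796259 = 0.776741.
Q̄ = (S_0/π) × [bracket] = (2676/π) × 0.776741 = 661.63 W/m².
Ratio Q̄_A / Q̄_B = 597.67 / 661.63 = 0.9033.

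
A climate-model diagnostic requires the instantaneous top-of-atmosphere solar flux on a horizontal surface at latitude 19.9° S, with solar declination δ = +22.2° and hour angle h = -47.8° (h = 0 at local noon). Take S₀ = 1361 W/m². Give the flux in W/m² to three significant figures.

621 W/m²

cos θ_z = sin φ sin δ + cos φ cos δ cos h = -0.128609 + 0.584790 = 0.456181.
Flux = S₀ · cos θ_z = 1361 × 0.456181 = 620.9 W/m².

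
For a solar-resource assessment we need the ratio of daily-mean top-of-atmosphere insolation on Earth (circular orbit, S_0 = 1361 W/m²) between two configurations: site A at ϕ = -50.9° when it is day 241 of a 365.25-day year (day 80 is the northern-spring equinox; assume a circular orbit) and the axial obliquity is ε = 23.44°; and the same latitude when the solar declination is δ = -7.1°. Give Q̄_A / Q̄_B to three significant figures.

— Configuration A (ϕ=-50.9°):
Solar longitude: L_s = 360° × (241 − 80)/365.25 = 158.686°.
sin δ = sin 23.44° × sin 158.686° = 0.14459, so δ = +8.313°.
cos h₀ = −tan(-50.9°) tan(+8.313°) = 0.1798, h₀ = 1.3900 rad.
Bracket: h₀ sin ϕ sin δ + cos ϕ cos δ sin h₀ = 1.3900×-0.77605×0.14459 + 0.63068×0.98949×0.98370 = -0.155971 + 0.613880 = 0.457909.
Q̄ = (S_0/π) × [bracket] = (1361/π) × 0.457909 = 198.38 W/m².
— Configuration B (ϕ=-50.9°):
cos h₀ = −tan(-50.9°) tan(-7.100°) = -0.1533, h₀ = 1.7247 rad.
Bracket: h₀ sin ϕ sin δ + cos ϕ cos δ sin h₀ = 1.7247×-0.77605×-0.12360 + 0.63068×0.99233×0.98818 = 0.165433 + 0.618445 = 0.783878.
Q̄ = (S_0/π) × [bracket] = (1361/π) × 0.783878 = 339.59 W/m².
Ratio Q̄_A / Q̄_B = 198.38 / 339.59 = 0.5842.

Q̄_A / Q̄_B ≈ 0.584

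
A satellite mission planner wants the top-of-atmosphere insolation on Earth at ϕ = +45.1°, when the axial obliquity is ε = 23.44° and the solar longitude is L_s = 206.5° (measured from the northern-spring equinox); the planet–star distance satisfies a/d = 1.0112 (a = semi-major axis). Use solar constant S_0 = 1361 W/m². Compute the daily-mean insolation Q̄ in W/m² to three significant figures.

Solar declination: sin δ = sin ε · sin L_s = sin 23.44° × sin 206.5° = -0.17749, so δ = -10.224°.
cos h₀ = −tan(+45.1°) tan(-10.224°) = 0.1810, h₀ = 1.3888 rad.
Bracket: h₀ sin ϕ sin δ + cos ϕ cos δ sin h₀ = 1.3888×0.70834×-0.17749 + 0.70587×0.98412×0.98349 = -0.174604 + 0.683192 = 0.508588.
Inverse-square distance factor (a/d)² = 1.0112² = 1.022525.
Q̄ = (S_0/π) × 1.022525 × [bracket] = (1361/π) × 1.022525 × 0.508588 = 225.3 W/m².

Q̄ ≈ 225 W/m²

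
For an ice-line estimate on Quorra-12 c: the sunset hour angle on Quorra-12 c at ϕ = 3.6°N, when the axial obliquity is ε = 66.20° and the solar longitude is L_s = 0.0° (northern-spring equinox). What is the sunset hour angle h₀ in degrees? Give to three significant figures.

h₀ = 90.0°

Solar declination: sin δ = sin ε · sin L_s = sin 66.20° × sin 0.0° = 0.00000, so δ = +0.000°.
cos h₀ = −tan ϕ · tan δ = −tan(+3.6°) × tan(+0.000°) = -0.0000, so h₀ = 1.5708 rad = 90.00°.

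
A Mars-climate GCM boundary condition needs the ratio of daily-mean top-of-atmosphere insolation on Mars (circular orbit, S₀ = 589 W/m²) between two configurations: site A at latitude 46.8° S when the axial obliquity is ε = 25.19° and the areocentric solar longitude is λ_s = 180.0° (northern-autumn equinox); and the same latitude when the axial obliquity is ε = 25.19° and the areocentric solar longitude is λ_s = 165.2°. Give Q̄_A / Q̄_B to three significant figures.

— Configuration A (φ=-46.8°):
sin δ = sin 25.19° × sin 180.0° = 0.00000, so δ = +0.000°.
cos H₀ = −tan(-46.8°) tan(+0.000°) = 0.0000, H₀ = 1.5708 rad.
Bracket: H₀ sin φ sin δ + cos φ cos δ sin H₀ = 1.5708×-0.72897×0.00000 + 0.68455×1.00000×1.00000 = -0.000000 + 0.684550 = 0.684550.
Q̄ = (S₀/π) × [bracket] = (589/π) × 0.684550 = 128.34 W/m².
— Configuration B (φ=-46.8°):
sin δ = sin 25.19° × sin 165.2° = 0.10872, so δ = +6.242°.
cos H₀ = −tan(-46.8°) tan(+6.242°) = 0.1165, H₀ = 1.4541 rad.
Bracket: H₀ sin φ sin δ + cos φ cos δ sin H₀ = 1.4541×-0.72897×0.10872 + 0.68455×0.99407×0.99319 = -0.115243 + 0.675856 = 0.560613.
Q̄ = (S₀/π) × [bracket] = (589/π) × 0.560613 = 105.11 W/m².
Ratio Q̄_A / Q̄_B = 128.34 / 105.11 = 1.221.

Q̄_A / Q̄_B ≈ 1.22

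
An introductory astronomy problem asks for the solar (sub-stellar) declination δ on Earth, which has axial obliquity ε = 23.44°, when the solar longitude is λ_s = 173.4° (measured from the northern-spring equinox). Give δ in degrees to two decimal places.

sin δ = sin ε · sin λ_s = sin 23.44° × sin 173.4° = 0.045721.
δ = arcsin(0.045721) = +2.62°.

δ = +2.62°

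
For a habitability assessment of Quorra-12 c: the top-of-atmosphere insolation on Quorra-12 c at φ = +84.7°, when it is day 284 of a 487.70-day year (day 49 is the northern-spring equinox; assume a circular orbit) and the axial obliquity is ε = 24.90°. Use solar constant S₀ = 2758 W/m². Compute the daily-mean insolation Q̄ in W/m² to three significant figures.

Solar longitude: λ_s = 360° × (284 − 49)/487.70 = 173.467°.
sin δ = sin 24.90° × sin 173.467° = 0.04790, so δ = +2.746°.
cos H₀ = −tan(+84.7°) tan(+2.746°) = -0.5170, H₀ = 2.1141 rad.
Bracket: H₀ sin φ sin δ + cos φ cos δ sin H₀ = 2.1141×0.99572×0.04790 + 0.09237×0.99885×0.85601 = 0.100832 + 0.078979 = 0.179811.
Q̄ = (S₀/π) × [bracket] = (2758/π) × 0.179811 = 157.9 W/m².

Q̄ ≈ 158 W/m²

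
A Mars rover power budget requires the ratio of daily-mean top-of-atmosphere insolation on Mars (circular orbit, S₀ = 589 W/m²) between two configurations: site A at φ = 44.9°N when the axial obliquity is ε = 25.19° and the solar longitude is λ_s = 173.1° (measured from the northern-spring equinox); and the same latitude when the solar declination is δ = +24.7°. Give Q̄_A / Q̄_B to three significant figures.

Q̄_A / Q̄_B ≈ 0.651

— Configuration A (φ=+44.9°):
Solar declination: sin δ = sin ε · sin λ_s = sin 25.19° × sin 173.1° = 0.05113, so δ = +2.931°.
cos H₀ = −tan(+44.9°) tan(+2.931°) = -0.0510, H₀ = 1.6218 rad.
Bracket: H₀ sin φ sin δ + cos φ cos δ sin H₀ = 1.6218×0.70587×0.05113 + 0.70834×0.99869×0.99870 = 0.058533 + 0.706492 = 0.765025.
Q̄ = (S₀/π) × [bracket] = (589/π) × 0.765025 = 143.43 W/m².
— Configuration B (φ=+44.9°):
cos H₀ = −tan(+44.9°) tan(+24.700°) = -0.4583, H₀ = 2.0469 rad.
Bracket: H₀ sin φ sin δ + cos φ cos δ sin H₀ = 2.0469×0.70587×0.41787 + 0.70834×0.90851×0.88877 = 0.603758 + 0.571954 = 1.175712.
Q̄ = (S₀/π) × [bracket] = (589/π) × 1.175712 = 220.43 W/m².
Ratio Q̄_A / Q̄_B = 143.43 / 220.43 = 0.6507.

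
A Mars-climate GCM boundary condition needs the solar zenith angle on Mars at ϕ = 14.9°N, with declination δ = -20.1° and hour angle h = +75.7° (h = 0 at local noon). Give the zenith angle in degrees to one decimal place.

θ_z = 82.2°

cos θ_z = sin ϕ sin δ + cos ϕ cos δ cos h = -0.088366 + 0.224156 = 0.135790.
θ_z = arccos(0.135790) = 82.2°.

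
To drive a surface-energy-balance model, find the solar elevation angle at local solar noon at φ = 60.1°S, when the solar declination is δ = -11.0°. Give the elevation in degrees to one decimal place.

At local noon the hour angle is zero, so the zenith angle equals |φ − δ| = |-60.1° − (-11.000°)| = 49.100°.
Elevation = 90° − 49.100° = 40.9°.

40.9°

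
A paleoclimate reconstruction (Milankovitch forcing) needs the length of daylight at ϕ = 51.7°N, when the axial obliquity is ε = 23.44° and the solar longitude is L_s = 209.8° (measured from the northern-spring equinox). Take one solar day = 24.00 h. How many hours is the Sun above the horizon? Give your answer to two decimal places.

10.03 h

Solar declination: sin δ = sin ε · sin L_s = sin 23.44° × sin 209.8° = -0.19769, so δ = -11.402°.
cos h₀ = −tan ϕ · tan δ = −tan(+51.7°) × tan(-11.402°) = 0.2554, so h₀ = 1.3126 rad = 75.21°.
Daylight = 2h₀/(2π) × 24.00 h = (1.3126/π) × 24.00 = 10.03 h.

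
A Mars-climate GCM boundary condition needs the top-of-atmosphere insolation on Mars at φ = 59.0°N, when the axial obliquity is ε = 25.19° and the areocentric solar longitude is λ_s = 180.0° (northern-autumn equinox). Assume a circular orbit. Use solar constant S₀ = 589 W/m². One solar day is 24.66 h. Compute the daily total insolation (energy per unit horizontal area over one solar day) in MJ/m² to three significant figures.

sin δ = sin 25.19° × sin 180.0° = 0.00000, so δ = +0.000°.
cos H₀ = −tan(+59.0°) tan(+0.000°) = -0.0000, H₀ = 1.5708 rad.
Bracket: H₀ sin φ sin δ + cos φ cos δ sin H₀ = 1.5708×0.85717×0.00000 + 0.51504×1.00000×1.00000 = 0.000000 + 0.515040 = 0.515040.
Q̄ = (S₀/π) × [bracket] = (589/π) × 0.515040 = 96.562 W/m².
Daily total = Q̄ × 24.66 h × 3600 s/h = 96.562 × 24.66 × 3600 / 10⁶ = 8.572 MJ/m².

8.57 MJ/m²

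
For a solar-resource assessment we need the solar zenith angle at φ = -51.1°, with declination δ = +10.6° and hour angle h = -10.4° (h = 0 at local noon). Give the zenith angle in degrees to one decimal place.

cos θ_z = sin φ sin δ + cos φ cos δ cos h = -0.143159 + 0.607107 = 0.463948.
θ_z = arccos(0.463948) = 62.4°.

θ_z = 62.4°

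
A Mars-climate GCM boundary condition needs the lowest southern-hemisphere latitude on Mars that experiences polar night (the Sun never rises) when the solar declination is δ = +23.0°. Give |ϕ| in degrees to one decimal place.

Polar night requires cos h₀ = −tan ϕ tan δ ≥ 1, i.e. tan ϕ tan δ ≤ −1.
The boundary is |tan ϕ| · |tan δ| = 1, so |ϕ| = 90° − |δ| = 90° − 23.0° = 67.0° in the southern hemisphere.

|ϕ| = 67.0°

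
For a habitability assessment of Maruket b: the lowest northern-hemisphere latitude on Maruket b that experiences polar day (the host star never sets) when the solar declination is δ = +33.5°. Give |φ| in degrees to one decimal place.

|φ| = 56.5°

Polar day requires cos H₀ = −tan φ tan δ ≤ −1, i.e. tan φ tan δ ≥ 1.
The boundary is |tan φ| · |tan δ| = 1, so |φ| = 90° − |δ| = 90° − 33.5° = 56.5° in the northern hemisphere.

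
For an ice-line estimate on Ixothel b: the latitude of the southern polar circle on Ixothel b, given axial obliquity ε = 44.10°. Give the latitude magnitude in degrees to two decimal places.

The polar circle is the lowest latitude that experiences at least one full rotation of continuous darkness at the northern-summer solstice; it lies at |ϕ| = 90° − ε = 90° − 44.10° = 45.90°.

45.90°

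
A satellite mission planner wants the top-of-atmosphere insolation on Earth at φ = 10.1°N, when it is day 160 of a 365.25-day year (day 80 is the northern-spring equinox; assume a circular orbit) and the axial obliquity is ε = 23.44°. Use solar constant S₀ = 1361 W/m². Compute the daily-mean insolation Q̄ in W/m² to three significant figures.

Solar longitude: λ_s = 360° × (160 − 80)/365.25 = 78.850°.
sin δ = sin 23.44° × sin 78.850° = 0.39028, so δ = +22.972°.
cos H₀ = −tan(+10.1°) tan(+22.972°) = -0.0755, H₀ = 1.6464 rad.
Bracket: H₀ sin φ sin δ + cos φ cos δ sin H₀ = 1.6464×0.17537×0.39028 + 0.98450×0.92070×0.99715 = 0.112685 + 0.903846 = 1.016531.
Q̄ = (S₀/π) × [bracket] = (1361/π) × 1.016531 = 440.4 W/m².

Q̄ ≈ 440 W/m²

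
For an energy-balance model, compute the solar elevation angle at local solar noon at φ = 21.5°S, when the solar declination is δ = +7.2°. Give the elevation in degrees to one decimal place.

At local noon the hour angle is zero, so the zenith angle equals |φ − δ| = |-21.5° − (+7.200°)| = 28.700°.
Elevation = 90° − 28.700° = 61.3°.

61.3°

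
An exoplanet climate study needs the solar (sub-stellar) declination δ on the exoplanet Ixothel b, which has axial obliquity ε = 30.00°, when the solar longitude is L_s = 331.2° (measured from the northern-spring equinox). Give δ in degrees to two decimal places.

sin δ = sin ε · sin L_s = sin 30.00° × sin 331.2° = -0.240877.
δ = arcsin(-0.240877) = -13.94°.

δ = -13.94°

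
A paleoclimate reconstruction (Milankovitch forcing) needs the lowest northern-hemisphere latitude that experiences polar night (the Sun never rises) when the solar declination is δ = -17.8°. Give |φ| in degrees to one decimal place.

|φ| = 72.2°

Polar night requires cos H₀ = −tan φ tan δ ≥ 1, i.e. tan φ tan δ ≤ −1.
The boundary is |tan φ| · |tan δ| = 1, so |φ| = 90° − |δ| = 90° − 17.8° = 72.2° in the northern hemisphere.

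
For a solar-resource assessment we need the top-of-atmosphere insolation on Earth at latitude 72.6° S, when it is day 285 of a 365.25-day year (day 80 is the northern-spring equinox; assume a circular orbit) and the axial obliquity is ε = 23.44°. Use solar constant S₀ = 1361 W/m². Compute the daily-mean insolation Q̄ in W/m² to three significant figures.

Solar longitude: λ_s = 360° × (285 − 80)/365.25 = 202.053°.
sin δ = sin 23.44° × sin 202.053° = -0.14936, so δ = -8.590°.
cos H₀ = −tan(-72.6°) tan(-8.590°) = -0.4820, H₀ = 2.0737 rad.
Bracket: H₀ sin φ sin δ + cos φ cos δ sin H₀ = 2.0737×-0.95424×-0.14936 + 0.29904×0.98878×0.87617 = 0.295555 + 0.259070 = 0.554625.
Q̄ = (S₀/π) × [bracket] = (1361/π) × 0.554625 = 240.3 W/m².

Q̄ ≈ 240 W/m²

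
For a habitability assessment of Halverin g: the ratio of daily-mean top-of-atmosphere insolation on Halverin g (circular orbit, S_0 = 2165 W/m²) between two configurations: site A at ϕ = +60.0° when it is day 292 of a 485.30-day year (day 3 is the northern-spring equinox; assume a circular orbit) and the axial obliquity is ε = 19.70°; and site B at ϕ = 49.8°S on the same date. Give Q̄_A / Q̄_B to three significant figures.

— Configuration A (ϕ=+60.0°):
Solar longitude: L_s = 360° × (292 − 3)/485.30 = 214.383°.
sin δ = sin 19.70° × sin 214.383° = -0.19036, so δ = -10.974°.
cos h₀ = −tan(+60.0°) tan(-10.974°) = 0.3359, h₀ = 1.2283 rad.
Bracket: h₀ sin ϕ sin δ + cos ϕ cos δ sin h₀ = 1.2283×0.86603×-0.19036 + 0.50000×0.98171×0.94191 = -0.202494 + 0.462341 = 0.259847.
Q̄ = (S_0/π) × [bracket] = (2165/π) × 0.259847 = 179.07 W/m².
— Configuration B (ϕ=-49.8°):
cos h₀ = −tan(-49.8°) tan(-10.974°) = -0.2295, h₀ = 1.8023 rad.
Bracket: h₀ sin ϕ sin δ + cos ϕ cos δ sin h₀ = 1.8023×-0.76380×-0.19036 + 0.64546×0.98171×0.97332 = 0.262049 + 0.616749 = 0.878798.
Q̄ = (S_0/π) × [bracket] = (2165/π) × 0.878798 = 605.62 W/m².
Ratio Q̄_A / Q̄_B = 179.07 / 605.62 = 0.2957.

Q̄_A / Q̄_B ≈ 0.296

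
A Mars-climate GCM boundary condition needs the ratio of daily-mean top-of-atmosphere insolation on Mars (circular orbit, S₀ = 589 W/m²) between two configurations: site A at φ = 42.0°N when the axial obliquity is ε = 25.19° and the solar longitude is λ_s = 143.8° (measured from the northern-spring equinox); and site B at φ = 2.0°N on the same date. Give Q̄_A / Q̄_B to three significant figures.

Q̄_A / Q̄_B ≈ 1.02

— Configuration A (φ=+42.0°):
Solar declination: sin δ = sin ε · sin λ_s = sin 25.19° × sin 143.8° = 0.25137, so δ = +14.559°.
cos H₀ = −tan(+42.0°) tan(+14.559°) = -0.2338, H₀ = 1.8068 rad.
Bracket: H₀ sin φ sin δ + cos φ cos δ sin H₀ = 1.8068×0.66913×0.25137 + 0.74314×0.96789×0.97227 = 0.303902 + 0.699332 = 1.003234.
Q̄ = (S₀/π) × [bracket] = (589/π) × 1.003234 = 188.09 W/m².
— Configuration B (φ=+2.0°):
cos H₀ = −tan(+2.0°) tan(+14.559°) = -0.0091, H₀ = 1.5799 rad.
Bracket: H₀ sin φ sin δ + cos φ cos δ sin H₀ = 1.5799×0.03490×0.25137 + 0.99939×0.96789×0.99996 = 0.013860 + 0.967261 = 0.981121.
Q̄ = (S₀/π) × [bracket] = (589/π) × 0.981121 = 183.95 W/m².
Ratio Q̄_A / Q̄_B = 188.09 / 183.95 = 1.023.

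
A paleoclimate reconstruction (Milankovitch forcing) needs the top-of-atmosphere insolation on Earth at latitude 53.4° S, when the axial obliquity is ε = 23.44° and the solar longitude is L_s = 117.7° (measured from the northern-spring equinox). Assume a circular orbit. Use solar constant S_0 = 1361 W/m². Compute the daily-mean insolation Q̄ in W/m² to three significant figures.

Q̄ ≈ 81.1 W/m²

Solar declination: sin δ = sin ε · sin L_s = sin 23.44° × sin 117.7° = 0.35220, so δ = +20.622°.
cos h₀ = −tan(-53.4°) tan(+20.622°) = 0.5067, h₀ = 1.0394 rad.
Bracket: h₀ sin ϕ sin δ + cos ϕ cos δ sin h₀ = 1.0394×-0.80282×0.35220 + 0.59622×0.93592×0.86212 = -0.293894 + 0.481075 = 0.187181.
Q̄ = (S_0/π) × [bracket] = (1361/π) × 0.187181 = 81.09 W/m².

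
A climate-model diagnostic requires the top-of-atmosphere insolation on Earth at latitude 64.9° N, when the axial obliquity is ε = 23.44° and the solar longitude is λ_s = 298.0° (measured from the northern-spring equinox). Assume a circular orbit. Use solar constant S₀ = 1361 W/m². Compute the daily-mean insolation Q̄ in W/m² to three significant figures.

Solar declination: sin δ = sin ε · sin λ_s = sin 23.44° × sin 298.0° = -0.35123, so δ = -20.562°.
cos H₀ = −tan(+64.9°) tan(-20.562°) = 0.8008, H₀ = 0.6422 rad.
Bracket: H₀ sin φ sin δ + cos φ cos δ sin H₀ = 0.6422×0.90557×-0.35123 + 0.42420×0.93629×0.59892 = -0.204260 + 0.237876 = 0.033616.
Q̄ = (S₀/π) × [bracket] = (1361/π) × 0.033616 = 14.56 W/m².

Q̄ ≈ 14.6 W/m²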